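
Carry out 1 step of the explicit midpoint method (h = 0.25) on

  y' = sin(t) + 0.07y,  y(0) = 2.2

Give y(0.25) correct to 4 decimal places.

2.2700

Midpoint: k1 = f(t_n, y_n); k2 = f(t_n + h/2, y_n + (h/2)·k1); y_{n+1} = y_n + h·k2.
t=0.000000, y=2.200000:
  k1 = f(0.000000, 2.200000) = 0.154000
  k2 = f(0.125000, 2.219250) = 0.280022
  y ← 2.200000 + 0.25·0.280022 = 2.270006
y(0.25) ≈ 2.2700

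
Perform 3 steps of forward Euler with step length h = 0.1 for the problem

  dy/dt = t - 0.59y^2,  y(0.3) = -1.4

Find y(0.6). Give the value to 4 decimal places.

Euler: y_{n+1} = y_n + h·f(t_n, y_n).
t=0.300000, y=-1.400000: f=-0.856400 → y ← -1.400000 + 0.1·(-0.856400) = -1.485640
t=0.400000, y=-1.485640: f=-0.902204 → y ← -1.485640 + 0.1·(-0.902204) = -1.575860
t=0.500000, y=-1.575860: f=-0.965168 → y ← -1.575860 + 0.1·(-0.965168) = -1.672377
y(0.6) ≈ -1.6724

-1.6724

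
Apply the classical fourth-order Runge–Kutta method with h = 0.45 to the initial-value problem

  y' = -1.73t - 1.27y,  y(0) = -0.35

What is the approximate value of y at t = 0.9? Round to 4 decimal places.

RK4: k1 = f(t_n, y_n); k2 = f(t_n + h/2, y_n + (h/2)·k1); k3 = f(t_n + h/2, y_n + (h/2)·k2); k4 = f(t_n + h, y_n + h·k3); y_{n+1} = y_n + (h/6)·(k1 + 2k2 + 2k3 + k4).
t=0.000000, y=-0.350000:
  k1 = f(0.000000, -0.350000) = 0.444500
  k2 = f(0.225000, -0.249987) = -0.071766
  k3 = f(0.225000, -0.366147) = 0.075757
  k4 = f(0.450000, -0.315909) = -0.377295
  y ← -0.350000 + (0.45/6)·(k1 + 2k2 + 2k3 + k4) = -0.344361
t=0.450000, y=-0.344361:
  k1 = f(0.450000, -0.344361) = -0.341162
  k2 = f(0.675000, -0.421122) = -0.632925
  k3 = f(0.675000, -0.486769) = -0.549553
  k4 = f(0.900000, -0.591660) = -0.805592
  y ← -0.344361 + (0.45/6)·(k1 + 2k2 + 2k3 + k4) = -0.607739
y(0.9) ≈ -0.6077

-0.6077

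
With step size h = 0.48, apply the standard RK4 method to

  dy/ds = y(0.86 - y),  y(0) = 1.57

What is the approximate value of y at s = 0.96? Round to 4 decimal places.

RK4: k1 = f(s_n, y_n); k2 = f(s_n + h/2, y_n + (h/2)·k1); k3 = f(s_n + h/2, y_n + (h/2)·k2); k4 = f(s_n + h, y_n + h·k3); y_{n+1} = y_n + (h/6)·(k1 + 2k2 + 2k3 + k4).
s=0.000000, y=1.570000:
  k1 = f(0.000000, 1.570000) = -1.114700
  k2 = f(0.240000, 1.302472) = -0.576307
  k3 = f(0.240000, 1.431686) = -0.818475
  k4 = f(0.480000, 1.177132) = -0.373306
  y ← 1.570000 + (0.48/6)·(k1 + 2k2 + 2k3 + k4) = 1.227794
s=0.480000, y=1.227794:
  k1 = f(0.480000, 1.227794) = -0.451576
  k2 = f(0.720000, 1.119416) = -0.290395
  k3 = f(0.720000, 1.158100) = -0.345229
  k4 = f(0.960000, 1.062084) = -0.214631
  y ← 1.227794 + (0.48/6)·(k1 + 2k2 + 2k3 + k4) = 1.072798
y(0.96) ≈ 1.0728

1.0728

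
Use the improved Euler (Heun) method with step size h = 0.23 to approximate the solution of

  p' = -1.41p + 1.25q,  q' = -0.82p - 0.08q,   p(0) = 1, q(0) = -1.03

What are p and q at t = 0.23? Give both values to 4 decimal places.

0.4558, -1.1396

Heun on (p,q): k1 = f(t_n, state_n); k2 = f(t_n + h, state_n + h·k1); state_{n+1} = state_n + (h/2)·(k1 + k2).
0.000000: (1.000000, -1.030000)
  k1 = (-2.697500, -0.737600)
  predictor → (0.379575, -1.199648)
  k2 = (-2.034761, -0.215280)
  → (0.455790, -1.139581)
(p(0.23), q(0.23)) ≈ (0.4558, -1.1396)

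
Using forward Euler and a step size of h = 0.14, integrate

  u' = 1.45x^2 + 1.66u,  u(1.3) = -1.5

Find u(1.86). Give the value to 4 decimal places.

-0.9536

Euler: u_{n+1} = u_n + h·f(x_n, u_n).
x=1.300000, u=-1.500000: f=-0.039500 → u ← -1.500000 + 0.14·(-0.039500) = -1.505530
x=1.440000, u=-1.505530: f=0.507540 → u ← -1.505530 + 0.14·0.507540 = -1.434474
x=1.580000, u=-1.434474: f=1.238553 → u ← -1.434474 + 0.14·1.238553 = -1.261077
x=1.720000, u=-1.261077: f=2.196292 → u ← -1.261077 + 0.14·2.196292 = -0.953596
u(1.86) ≈ -0.9536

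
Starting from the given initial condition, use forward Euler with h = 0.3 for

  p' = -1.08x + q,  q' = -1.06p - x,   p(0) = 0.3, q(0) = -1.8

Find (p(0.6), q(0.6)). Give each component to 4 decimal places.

-0.9058, -1.9091

Euler on (p,q): p_{n+1} = p_n + h·p', q_{n+1} = q_n + h·q'.
0.000000: (0.300000, -1.800000); f=(-1.800000, -0.318000) → (-0.240000, -1.895400)
0.300000: (-0.240000, -1.895400); f=(-2.219400, -0.045600) → (-0.905820, -1.909080)
(p(0.6), q(0.6)) ≈ (-0.9058, -1.9091)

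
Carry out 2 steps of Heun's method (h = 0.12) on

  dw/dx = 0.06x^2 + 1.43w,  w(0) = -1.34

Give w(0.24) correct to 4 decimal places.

Heun: k1 = f(x_n, w_n); k2 = f(x_n + h, w_n + h·k1); w_{n+1} = w_n + (h/2)·(k1 + k2).
x=0.000000, w=-1.340000:
  k1 = f(0.000000, -1.340000) = -1.916200
  k2 = f(0.120000, -1.569944) = -2.244156
  w ← -1.340000 + (0.12/2)·(-1.916200 + (-2.244156)) = -1.589621
x=0.120000, w=-1.589621:
  k1 = f(0.120000, -1.589621) = -2.272295
  k2 = f(0.240000, -1.862297) = -2.659628
  w ← -1.589621 + (0.12/2)·(-2.272295 + (-2.659628)) = -1.885537
w(0.24) ≈ -1.8855

-1.8855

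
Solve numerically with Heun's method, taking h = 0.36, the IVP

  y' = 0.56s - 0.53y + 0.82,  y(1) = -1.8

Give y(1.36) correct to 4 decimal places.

Heun: k1 = f(s_n, y_n); k2 = f(s_n + h, y_n + h·k1); y_{n+1} = y_n + (h/2)·(k1 + k2).
s=1.000000, y=-1.800000:
  k1 = f(1.000000, -1.800000) = 2.334000
  k2 = f(1.360000, -0.959760) = 2.090273
  y ← -1.800000 + (0.36/2)·(2.334000 + 2.090273) = -1.003631
y(1.36) ≈ -1.0036

-1.0036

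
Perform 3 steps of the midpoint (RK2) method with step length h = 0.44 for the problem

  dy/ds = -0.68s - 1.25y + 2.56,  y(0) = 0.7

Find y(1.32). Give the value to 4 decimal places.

1.3775

Midpoint: k1 = f(s_n, y_n); k2 = f(s_n + h/2, y_n + (h/2)·k1); y_{n+1} = y_n + h·k2.
s=0.000000, y=0.700000:
  k1 = f(0.000000, 0.700000) = 1.685000
  k2 = f(0.220000, 1.070700) = 1.072025
  y ← 0.700000 + 0.44·1.072025 = 1.171691
s=0.440000, y=1.171691:
  k1 = f(0.440000, 1.171691) = 0.796186
  k2 = f(0.660000, 1.346852) = 0.427635
  y ← 1.171691 + 0.44·0.427635 = 1.359850
s=0.880000, y=1.359850:
  k1 = f(0.880000, 1.359850) = 0.261787
  k2 = f(1.100000, 1.417444) = 0.040196
  y ← 1.359850 + 0.44·0.040196 = 1.377536
y(1.32) ≈ 1.3775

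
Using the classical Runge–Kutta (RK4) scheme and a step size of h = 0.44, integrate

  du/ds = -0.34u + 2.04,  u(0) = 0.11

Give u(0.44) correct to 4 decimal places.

0.9284

RK4: k1 = f(s_n, u_n); k2 = f(s_n + h/2, u_n + (h/2)·k1); k3 = f(s_n + h/2, u_n + (h/2)·k2); k4 = f(s_n + h, u_n + h·k3); u_{n+1} = u_n + (h/6)·(k1 + 2k2 + 2k3 + k4).
s=0.000000, u=0.110000:
  k1 = f(0.000000, 0.110000) = 2.002600
  k2 = f(0.220000, 0.550572) = 1.852806
  k3 = f(0.220000, 0.517617) = 1.864010
  k4 = f(0.440000, 0.930164) = 1.723744
  u ← 0.110000 + (0.44/6)·(k1 + 2k2 + 2k3 + k4) = 0.928398
u(0.44) ≈ 0.9284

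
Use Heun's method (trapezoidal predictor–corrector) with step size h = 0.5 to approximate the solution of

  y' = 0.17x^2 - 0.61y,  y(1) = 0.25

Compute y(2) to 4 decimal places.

0.4667

Heun: k1 = f(x_n, y_n); k2 = f(x_n + h, y_n + h·k1); y_{n+1} = y_n + (h/2)·(k1 + k2).
x=1.000000, y=0.250000:
  k1 = f(1.000000, 0.250000) = 0.017500
  k2 = f(1.500000, 0.258750) = 0.224662
  y ← 0.250000 + (0.5/2)·(0.017500 + 0.224662) = 0.310541
x=1.500000, y=0.310541:
  k1 = f(1.500000, 0.310541) = 0.193070
  k2 = f(2.000000, 0.407076) = 0.431684
  y ← 0.310541 + (0.5/2)·(0.193070 + 0.431684) = 0.466729
y(2) ≈ 0.4667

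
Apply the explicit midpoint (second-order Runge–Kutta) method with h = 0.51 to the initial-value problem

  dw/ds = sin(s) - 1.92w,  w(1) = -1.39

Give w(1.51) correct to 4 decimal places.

-0.4206

Midpoint: k1 = f(s_n, w_n); k2 = f(s_n + h/2, w_n + (h/2)·k1); w_{n+1} = w_n + h·k2.
s=1.000000, w=-1.390000:
  k1 = f(1.000000, -1.390000) = 3.510271
  k2 = f(1.255000, -0.494881) = 1.900721
  w ← -1.390000 + 0.51·1.900721 = -0.420632
w(1.51) ≈ -0.4206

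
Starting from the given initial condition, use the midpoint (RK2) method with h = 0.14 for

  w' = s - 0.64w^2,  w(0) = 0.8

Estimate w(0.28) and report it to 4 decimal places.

Midpoint: k1 = f(s_n, w_n); k2 = f(s_n + h/2, w_n + (h/2)·k1); w_{n+1} = w_n + h·k2.
s=0.000000, w=0.800000:
  k1 = f(0.000000, 0.800000) = -0.409600
  k2 = f(0.070000, 0.771328) = -0.310766
  w ← 0.800000 + 0.14·(-0.310766) = 0.756493
s=0.140000, w=0.756493:
  k1 = f(0.140000, 0.756493) = -0.226260
  k2 = f(0.210000, 0.740655) = -0.141084
  w ← 0.756493 + 0.14·(-0.141084) = 0.736741
w(0.28) ≈ 0.7367

0.7367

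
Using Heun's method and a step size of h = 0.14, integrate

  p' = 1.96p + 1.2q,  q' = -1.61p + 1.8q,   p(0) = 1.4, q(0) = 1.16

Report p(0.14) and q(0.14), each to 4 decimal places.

2.0565, 1.0686

Heun on (p,q): k1 = f(x_n, state_n); k2 = f(x_n + h, state_n + h·k1); state_{n+1} = state_n + (h/2)·(k1 + k2).
0.000000: (1.400000, 1.160000)
  k1 = (4.136000, -0.166000)
  predictor → (1.979040, 1.136760)
  k2 = (5.243030, -1.140086)
  → (2.056532, 1.068574)
(p(0.14), q(0.14)) ≈ (2.0565, 1.0686)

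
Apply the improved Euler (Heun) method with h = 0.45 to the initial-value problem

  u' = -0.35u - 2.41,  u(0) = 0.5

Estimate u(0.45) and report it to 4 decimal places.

-0.5716

Heun: k1 = f(x_n, u_n); k2 = f(x_n + h, u_n + h·k1); u_{n+1} = u_n + (h/2)·(k1 + k2).
x=0.000000, u=0.500000:
  k1 = f(0.000000, 0.500000) = -2.585000
  k2 = f(0.450000, -0.663250) = -2.177863
  u ← 0.500000 + (0.45/2)·(-2.585000 + (-2.177863)) = -0.571644
u(0.45) ≈ -0.5716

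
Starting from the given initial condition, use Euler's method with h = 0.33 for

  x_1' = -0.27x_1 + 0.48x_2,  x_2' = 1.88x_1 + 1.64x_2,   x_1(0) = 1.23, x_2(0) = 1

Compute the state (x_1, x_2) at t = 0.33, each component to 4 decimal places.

1.2788, 2.3043

Euler on (x_1,x_2): x_1_{n+1} = x_1_n + h·x_1', x_2_{n+1} = x_2_n + h·x_2'.
0.000000: (1.230000, 1.000000); f=(0.147900, 3.952400) → (1.278807, 2.304292)
(x_1(0.33), x_2(0.33)) ≈ (1.2788, 2.3043)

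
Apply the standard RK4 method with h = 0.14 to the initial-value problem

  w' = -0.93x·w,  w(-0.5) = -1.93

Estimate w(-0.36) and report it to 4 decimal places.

RK4: k1 = f(x_n, w_n); k2 = f(x_n + h/2, w_n + (h/2)·k1); k3 = f(x_n + h/2, w_n + (h/2)·k2); k4 = f(x_n + h, w_n + h·k3); w_{n+1} = w_n + (h/6)·(k1 + 2k2 + 2k3 + k4).
x=-0.500000, w=-1.930000:
  k1 = f(-0.500000, -1.930000) = -0.897450
  k2 = f(-0.430000, -1.992822) = -0.796929
  k3 = f(-0.430000, -1.985785) = -0.794115
  k4 = f(-0.360000, -2.041176) = -0.683386
  w ← -1.930000 + (0.14/6)·(k1 + 2k2 + 2k3 + k4) = -2.041135
w(-0.36) ≈ -2.0411

-2.0411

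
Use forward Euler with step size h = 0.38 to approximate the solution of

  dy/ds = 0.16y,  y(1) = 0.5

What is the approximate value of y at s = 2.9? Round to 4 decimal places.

0.6716

Euler: y_{n+1} = y_n + h·f(s_n, y_n).
s=1.000000, y=0.500000: f=0.080000 → y ← 0.500000 + 0.38·0.080000 = 0.530400
s=1.380000, y=0.530400: f=0.084864 → y ← 0.530400 + 0.38·0.084864 = 0.562648
s=1.760000, y=0.562648: f=0.090024 → y ← 0.562648 + 0.38·0.090024 = 0.596857
s=2.140000, y=0.596857: f=0.095497 → y ← 0.596857 + 0.38·0.095497 = 0.633146
s=2.520000, y=0.633146: f=0.101303 → y ← 0.633146 + 0.38·0.101303 = 0.671642
y(2.9) ≈ 0.6716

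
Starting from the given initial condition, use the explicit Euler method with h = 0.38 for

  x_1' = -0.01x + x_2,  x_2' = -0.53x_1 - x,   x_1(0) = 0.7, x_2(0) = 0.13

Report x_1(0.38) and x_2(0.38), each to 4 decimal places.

Euler on (x_1,x_2): x_1_{n+1} = x_1_n + h·x_1', x_2_{n+1} = x_2_n + h·x_2'.
0.000000: (0.700000, 0.130000); f=(0.130000, -0.371000) → (0.749400, -0.010980)
(x_1(0.38), x_2(0.38)) ≈ (0.7494, -0.0110)

0.7494, -0.0110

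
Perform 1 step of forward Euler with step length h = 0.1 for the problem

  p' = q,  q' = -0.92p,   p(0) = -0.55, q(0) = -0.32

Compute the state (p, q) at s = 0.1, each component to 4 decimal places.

Euler on (p,q): p_{n+1} = p_n + h·p', q_{n+1} = q_n + h·q'.
0.000000: (-0.550000, -0.320000); f=(-0.320000, 0.506000) → (-0.582000, -0.269400)
(p(0.1), q(0.1)) ≈ (-0.5820, -0.2694)

-0.5820, -0.2694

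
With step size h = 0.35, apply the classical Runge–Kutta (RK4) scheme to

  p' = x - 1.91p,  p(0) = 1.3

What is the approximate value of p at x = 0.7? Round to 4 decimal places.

0.5074

RK4: k1 = f(x_n, p_n); k2 = f(x_n + h/2, p_n + (h/2)·k1); k3 = f(x_n + h/2, p_n + (h/2)·k2); k4 = f(x_n + h, p_n + h·k3); p_{n+1} = p_n + (h/6)·(k1 + 2k2 + 2k3 + k4).
x=0.000000, p=1.300000:
  k1 = f(0.000000, 1.300000) = -2.483000
  k2 = f(0.175000, 0.865475) = -1.478057
  k3 = f(0.175000, 1.041340) = -1.813959
  k4 = f(0.350000, 0.665114) = -0.920368
  p ← 1.300000 + (0.35/6)·(k1 + 2k2 + 2k3 + k4) = 0.717402
x=0.350000, p=0.717402:
  k1 = f(0.350000, 0.717402) = -1.020237
  k2 = f(0.525000, 0.538860) = -0.504223
  k3 = f(0.525000, 0.629163) = -0.676701
  k4 = f(0.700000, 0.480556) = -0.217863
  p ← 0.717402 + (0.35/6)·(k1 + 2k2 + 2k3 + k4) = 0.507405
p(0.7) ≈ 0.5074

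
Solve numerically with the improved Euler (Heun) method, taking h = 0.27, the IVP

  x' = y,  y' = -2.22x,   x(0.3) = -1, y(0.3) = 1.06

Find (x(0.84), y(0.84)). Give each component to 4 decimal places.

-0.1568, 1.8256

Heun on (x,y): k1 = f(t_n, state_n); k2 = f(t_n + h, state_n + h·k1); state_{n+1} = state_n + (h/2)·(k1 + k2).
0.300000: (-1.000000, 1.060000)
  k1 = (1.060000, 2.220000)
  predictor → (-0.713800, 1.659400)
  k2 = (1.659400, 1.584636)
  → (-0.632881, 1.573626)
0.570000: (-0.632881, 1.573626)
  k1 = (1.573626, 1.404996)
  predictor → (-0.208002, 1.952975)
  k2 = (1.952975, 0.461764)
  → (-0.156790, 1.825639)
(x(0.84), y(0.84)) ≈ (-0.1568, 1.8256)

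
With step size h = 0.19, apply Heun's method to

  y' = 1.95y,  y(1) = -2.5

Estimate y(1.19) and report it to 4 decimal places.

Heun: k1 = f(t_n, y_n); k2 = f(t_n + h, y_n + h·k1); y_{n+1} = y_n + (h/2)·(k1 + k2).
t=1.000000, y=-2.500000:
  k1 = f(1.000000, -2.500000) = -4.875000
  k2 = f(1.190000, -3.426250) = -6.681188
  y ← -2.500000 + (0.19/2)·(-4.875000 + (-6.681188)) = -3.597838
y(1.19) ≈ -3.5978

-3.5978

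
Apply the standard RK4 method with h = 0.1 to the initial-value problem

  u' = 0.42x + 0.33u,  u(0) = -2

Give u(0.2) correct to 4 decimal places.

-2.1279

RK4: k1 = f(x_n, u_n); k2 = f(x_n + h/2, u_n + (h/2)·k1); k3 = f(x_n + h/2, u_n + (h/2)·k2); k4 = f(x_n + h, u_n + h·k3); u_{n+1} = u_n + (h/6)·(k1 + 2k2 + 2k3 + k4).
x=0.000000, u=-2.000000:
  k1 = f(0.000000, -2.000000) = -0.660000
  k2 = f(0.050000, -2.033000) = -0.649890
  k3 = f(0.050000, -2.032494) = -0.649723
  k4 = f(0.100000, -2.064972) = -0.639441
  u ← -2.000000 + (0.1/6)·(k1 + 2k2 + 2k3 + k4) = -2.064978
x=0.100000, u=-2.064978:
  k1 = f(0.100000, -2.064978) = -0.639443
  k2 = f(0.150000, -2.096950) = -0.628993
  k3 = f(0.150000, -2.096427) = -0.628821
  k4 = f(0.200000, -2.127860) = -0.618194
  u ← -2.064978 + (0.1/6)·(k1 + 2k2 + 2k3 + k4) = -2.127866
u(0.2) ≈ -2.1279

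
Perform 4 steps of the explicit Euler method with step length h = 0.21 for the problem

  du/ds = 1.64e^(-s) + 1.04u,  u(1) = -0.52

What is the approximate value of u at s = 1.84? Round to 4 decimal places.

-0.5954

Euler: u_{n+1} = u_n + h·f(s_n, u_n).
s=1.000000, u=-0.520000: f=0.062522 → u ← -0.520000 + 0.21·0.062522 = -0.506870
s=1.210000, u=-0.506870: f=-0.038102 → u ← -0.506870 + 0.21·(-0.038102) = -0.514872
s=1.420000, u=-0.514872: f=-0.139056 → u ← -0.514872 + 0.21·(-0.139056) = -0.544073
s=1.630000, u=-0.544073: f=-0.244512 → u ← -0.544073 + 0.21·(-0.244512) = -0.595421
u(1.84) ≈ -0.5954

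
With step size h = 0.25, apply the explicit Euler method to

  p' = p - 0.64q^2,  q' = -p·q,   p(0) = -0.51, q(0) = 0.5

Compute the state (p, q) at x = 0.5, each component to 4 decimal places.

Euler on (p,q): p_{n+1} = p_n + h·p', q_{n+1} = q_n + h·q'.
0.000000: (-0.510000, 0.500000); f=(-0.670000, 0.255000) → (-0.677500, 0.563750)
0.250000: (-0.677500, 0.563750); f=(-0.880901, 0.381941) → (-0.897725, 0.659235)
(p(0.5), q(0.5)) ≈ (-0.8977, 0.6592)

-0.8977, 0.6592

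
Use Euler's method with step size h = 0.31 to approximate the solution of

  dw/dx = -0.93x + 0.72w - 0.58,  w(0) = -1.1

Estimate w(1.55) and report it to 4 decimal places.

Euler: w_{n+1} = w_n + h·f(x_n, w_n).
x=0.000000, w=-1.100000: f=-1.372000 → w ← -1.100000 + 0.31·(-1.372000) = -1.525320
x=0.310000, w=-1.525320: f=-1.966530 → w ← -1.525320 + 0.31·(-1.966530) = -2.134944
x=0.620000, w=-2.134944: f=-2.693760 → w ← -2.134944 + 0.31·(-2.693760) = -2.970010
x=0.930000, w=-2.970010: f=-3.583307 → w ← -2.970010 + 0.31·(-3.583307) = -4.080835
x=1.240000, w=-4.080835: f=-4.671401 → w ← -4.080835 + 0.31·(-4.671401) = -5.528970
w(1.55) ≈ -5.5290

-5.5290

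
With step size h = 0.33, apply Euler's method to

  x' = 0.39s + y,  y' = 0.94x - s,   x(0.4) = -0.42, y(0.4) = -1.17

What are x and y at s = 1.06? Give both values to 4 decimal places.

Euler on (x,y): x_{n+1} = x_n + h·x', y_{n+1} = y_n + h·y'.
0.400000: (-0.420000, -1.170000); f=(-1.014000, -0.794800) → (-0.754620, -1.432284)
0.730000: (-0.754620, -1.432284); f=(-1.147584, -1.439343) → (-1.133323, -1.907267)
(x(1.06), y(1.06)) ≈ (-1.1333, -1.9073)

-1.1333, -1.9073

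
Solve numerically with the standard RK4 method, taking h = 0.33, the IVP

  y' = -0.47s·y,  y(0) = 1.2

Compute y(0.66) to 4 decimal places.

1.0832

RK4: k1 = f(s_n, y_n); k2 = f(s_n + h/2, y_n + (h/2)·k1); k3 = f(s_n + h/2, y_n + (h/2)·k2); k4 = f(s_n + h, y_n + h·k3); y_{n+1} = y_n + (h/6)·(k1 + 2k2 + 2k3 + k4).
s=0.000000, y=1.200000:
  k1 = f(0.000000, 1.200000) = 0.000000
  k2 = f(0.165000, 1.200000) = -0.093060
  k3 = f(0.165000, 1.184645) = -0.091869
  k4 = f(0.330000, 1.169683) = -0.181418
  y ← 1.200000 + (0.33/6)·(k1 + 2k2 + 2k3 + k4) = 1.169680
s=0.330000, y=1.169680:
  k1 = f(0.330000, 1.169680) = -0.181417
  k2 = f(0.495000, 1.139746) = -0.265162
  k3 = f(0.495000, 1.125928) = -0.261947
  k4 = f(0.660000, 1.083237) = -0.336020
  y ← 1.169680 + (0.33/6)·(k1 + 2k2 + 2k3 + k4) = 1.083239
y(0.66) ≈ 1.0832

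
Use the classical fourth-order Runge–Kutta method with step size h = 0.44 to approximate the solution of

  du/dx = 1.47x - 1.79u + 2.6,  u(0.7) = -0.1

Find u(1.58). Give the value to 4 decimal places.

RK4: k1 = f(x_n, u_n); k2 = f(x_n + h/2, u_n + (h/2)·k1); k3 = f(x_n + h/2, u_n + (h/2)·k2); k4 = f(x_n + h, u_n + h·k3); u_{n+1} = u_n + (h/6)·(k1 + 2k2 + 2k3 + k4).
x=0.700000, u=-0.100000:
  k1 = f(0.700000, -0.100000) = 3.808000
  k2 = f(0.920000, 0.737760) = 2.631810
  k3 = f(0.920000, 0.478998) = 3.094993
  k4 = f(1.140000, 1.261797) = 2.017183
  u ← -0.100000 + (0.44/6)·(k1 + 2k2 + 2k3 + k4) = 1.167111
x=1.140000, u=1.167111:
  k1 = f(1.140000, 1.167111) = 2.186671
  k2 = f(1.360000, 1.648179) = 1.648960
  k3 = f(1.360000, 1.529882) = 1.860711
  k4 = f(1.580000, 1.985824) = 1.367975
  u ← 1.167111 + (0.44/6)·(k1 + 2k2 + 2k3 + k4) = 1.942537
u(1.58) ≈ 1.9425

1.9425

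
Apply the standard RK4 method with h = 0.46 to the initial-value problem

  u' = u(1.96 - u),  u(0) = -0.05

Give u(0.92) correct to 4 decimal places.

RK4: k1 = f(s_n, u_n); k2 = f(s_n + h/2, u_n + (h/2)·k1); k3 = f(s_n + h/2, u_n + (h/2)·k2); k4 = f(s_n + h, u_n + h·k3); u_{n+1} = u_n + (h/6)·(k1 + 2k2 + 2k3 + k4).
s=0.000000, u=-0.050000:
  k1 = f(0.000000, -0.050000) = -0.100500
  k2 = f(0.230000, -0.073115) = -0.148651
  k3 = f(0.230000, -0.084190) = -0.172100
  k4 = f(0.460000, -0.129166) = -0.269849
  u ← -0.050000 + (0.46/6)·(k1 + 2k2 + 2k3 + k4) = -0.127575
s=0.460000, u=-0.127575:
  k1 = f(0.460000, -0.127575) = -0.266323
  k2 = f(0.690000, -0.188830) = -0.405763
  k3 = f(0.690000, -0.220901) = -0.481762
  k4 = f(0.920000, -0.349186) = -0.806335
  u ← -0.127575 + (0.46/6)·(k1 + 2k2 + 2k3 + k4) = -0.345900
u(0.92) ≈ -0.3459

-0.3459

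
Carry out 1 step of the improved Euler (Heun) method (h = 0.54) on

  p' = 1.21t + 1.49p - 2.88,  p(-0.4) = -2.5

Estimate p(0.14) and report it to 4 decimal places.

Heun: k1 = f(t_n, p_n); k2 = f(t_n + h, p_n + h·k1); p_{n+1} = p_n + (h/2)·(k1 + k2).
t=-0.400000, p=-2.500000:
  k1 = f(-0.400000, -2.500000) = -7.089000
  k2 = f(0.140000, -6.328060) = -12.139409
  p ← -2.500000 + (0.54/2)·(-7.089000 + (-12.139409)) = -7.691671
p(0.14) ≈ -7.6917

-7.6917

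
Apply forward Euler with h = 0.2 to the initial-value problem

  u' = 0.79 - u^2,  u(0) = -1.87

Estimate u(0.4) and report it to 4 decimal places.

Euler: u_{n+1} = u_n + h·f(s_n, u_n).
s=0.000000, u=-1.870000: f=-2.706900 → u ← -1.870000 + 0.2·(-2.706900) = -2.411380
s=0.200000, u=-2.411380: f=-5.024754 → u ← -2.411380 + 0.2·(-5.024754) = -3.416331
u(0.4) ≈ -3.4163

-3.4163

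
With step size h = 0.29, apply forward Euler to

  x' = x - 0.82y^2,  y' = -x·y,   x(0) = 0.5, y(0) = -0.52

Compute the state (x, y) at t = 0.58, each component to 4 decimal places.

0.7021, -0.3697

Euler on (x,y): x_{n+1} = x_n + h·x', y_{n+1} = y_n + h·y'.
0.000000: (0.500000, -0.520000); f=(0.278272, 0.260000) → (0.580699, -0.444600)
0.290000: (0.580699, -0.444600); f=(0.418610, 0.258179) → (0.702096, -0.369728)
(x(0.58), y(0.58)) ≈ (0.7021, -0.3697)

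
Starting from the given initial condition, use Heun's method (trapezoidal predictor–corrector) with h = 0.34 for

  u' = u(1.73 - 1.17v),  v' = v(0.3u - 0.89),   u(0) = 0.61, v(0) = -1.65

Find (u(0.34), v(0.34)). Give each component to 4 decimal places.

Heun on (u,v): k1 = f(s_n, state_n); k2 = f(s_n + h, state_n + h·k1); state_{n+1} = state_n + (h/2)·(k1 + k2).
0.000000: (0.610000, -1.650000)
  k1 = (2.232905, 1.166550)
  predictor → (1.369188, -1.253373)
  k2 = (4.376535, 0.600671)
  → (1.733605, -1.349572)
(u(0.34), v(0.34)) ≈ (1.7336, -1.3496)

1.7336, -1.3496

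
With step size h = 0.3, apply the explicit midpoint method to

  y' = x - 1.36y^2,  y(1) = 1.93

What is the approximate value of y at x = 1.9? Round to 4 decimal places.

1.2702

Midpoint: k1 = f(x_n, y_n); k2 = f(x_n + h/2, y_n + (h/2)·k1); y_{n+1} = y_n + h·k2.
x=1.000000, y=1.930000:
  k1 = f(1.000000, 1.930000) = -4.065864
  k2 = f(1.150000, 1.320120) = -1.220096
  y ← 1.930000 + 0.3·(-1.220096) = 1.563971
x=1.300000, y=1.563971:
  k1 = f(1.300000, 1.563971) = -2.026568
  k2 = f(1.450000, 1.259986) = -0.709088
  y ← 1.563971 + 0.3·(-0.709088) = 1.351245
x=1.600000, y=1.351245:
  k1 = f(1.600000, 1.351245) = -0.883173
  k2 = f(1.750000, 1.218769) = -0.270141
  y ← 1.351245 + 0.3·(-0.270141) = 1.270203
y(1.9) ≈ 1.2702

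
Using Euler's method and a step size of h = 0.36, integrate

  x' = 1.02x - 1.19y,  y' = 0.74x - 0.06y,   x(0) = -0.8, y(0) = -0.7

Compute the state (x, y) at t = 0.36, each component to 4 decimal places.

Euler on (x,y): x_{n+1} = x_n + h·x', y_{n+1} = y_n + h·y'.
0.000000: (-0.800000, -0.700000); f=(0.017000, -0.550000) → (-0.793880, -0.898000)
(x(0.36), y(0.36)) ≈ (-0.7939, -0.8980)

-0.7939, -0.8980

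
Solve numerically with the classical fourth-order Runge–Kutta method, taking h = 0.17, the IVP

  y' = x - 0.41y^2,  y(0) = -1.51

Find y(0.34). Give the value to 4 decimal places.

-1.8440

RK4: k1 = f(x_n, y_n); k2 = f(x_n + h/2, y_n + (h/2)·k1); k3 = f(x_n + h/2, y_n + (h/2)·k2); k4 = f(x_n + h, y_n + h·k3); y_{n+1} = y_n + (h/6)·(k1 + 2k2 + 2k3 + k4).
x=0.000000, y=-1.510000:
  k1 = f(0.000000, -1.510000) = -0.934841
  k2 = f(0.085000, -1.589461) = -0.950819
  k3 = f(0.085000, -1.590820) = -0.952590
  k4 = f(0.170000, -1.671940) = -0.976108
  y ← -1.510000 + (0.17/6)·(k1 + 2k2 + 2k3 + k4) = -1.672003
x=0.170000, y=-1.672003:
  k1 = f(0.170000, -1.672003) = -0.976194
  k2 = f(0.255000, -1.754980) = -1.007781
  k3 = f(0.255000, -1.757665) = -1.011648
  k4 = f(0.340000, -1.843984) = -1.054113
  y ← -1.672003 + (0.17/6)·(k1 + 2k2 + 2k3 + k4) = -1.843963
y(0.34) ≈ -1.8440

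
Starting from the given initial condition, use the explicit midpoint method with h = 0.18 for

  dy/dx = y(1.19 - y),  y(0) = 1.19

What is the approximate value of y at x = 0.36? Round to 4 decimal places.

Midpoint: k1 = f(x_n, y_n); k2 = f(x_n + h/2, y_n + (h/2)·k1); y_{n+1} = y_n + h·k2.
x=0.000000, y=1.190000:
  k1 = f(0.000000, 1.190000) = 0.000000
  k2 = f(0.090000, 1.190000) = 0.000000
  y ← 1.190000 + 0.18·0.000000 = 1.190000
x=0.180000, y=1.190000:
  k1 = f(0.180000, 1.190000) = 0.000000
  k2 = f(0.270000, 1.190000) = 0.000000
  y ← 1.190000 + 0.18·0.000000 = 1.190000
y(0.36) ≈ 1.1900

1.1900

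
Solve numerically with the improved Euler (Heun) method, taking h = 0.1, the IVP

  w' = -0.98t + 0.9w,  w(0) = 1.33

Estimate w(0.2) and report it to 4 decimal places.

1.5714

Heun: k1 = f(t_n, w_n); k2 = f(t_n + h, w_n + h·k1); w_{n+1} = w_n + (h/2)·(k1 + k2).
t=0.000000, w=1.330000:
  k1 = f(0.000000, 1.330000) = 1.197000
  k2 = f(0.100000, 1.449700) = 1.206730
  w ← 1.330000 + (0.1/2)·(1.197000 + 1.206730) = 1.450187
t=0.100000, w=1.450187:
  k1 = f(0.100000, 1.450187) = 1.207168
  k2 = f(0.200000, 1.570903) = 1.217813
  w ← 1.450187 + (0.1/2)·(1.207168 + 1.217813) = 1.571436
w(0.2) ≈ 1.5714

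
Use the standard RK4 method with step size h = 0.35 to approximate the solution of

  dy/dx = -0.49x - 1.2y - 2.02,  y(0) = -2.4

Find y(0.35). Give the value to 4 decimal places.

-2.1805

RK4: k1 = f(x_n, y_n); k2 = f(x_n + h/2, y_n + (h/2)·k1); k3 = f(x_n + h/2, y_n + (h/2)·k2); k4 = f(x_n + h, y_n + h·k3); y_{n+1} = y_n + (h/6)·(k1 + 2k2 + 2k3 + k4).
x=0.000000, y=-2.400000:
  k1 = f(0.000000, -2.400000) = 0.860000
  k2 = f(0.175000, -2.249500) = 0.593650
  k3 = f(0.175000, -2.296111) = 0.649583
  k4 = f(0.350000, -2.172646) = 0.415675
  y ← -2.400000 + (0.35/6)·(k1 + 2k2 + 2k3 + k4) = -2.180542
y(0.35) ≈ -2.1805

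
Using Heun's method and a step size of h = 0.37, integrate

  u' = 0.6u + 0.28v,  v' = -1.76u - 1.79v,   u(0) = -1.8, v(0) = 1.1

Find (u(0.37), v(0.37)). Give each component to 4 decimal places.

Heun on (u,v): k1 = f(s_n, state_n); k2 = f(s_n + h, state_n + h·k1); state_{n+1} = state_n + (h/2)·(k1 + k2).
0.000000: (-1.800000, 1.100000)
  k1 = (-0.772000, 1.199000)
  predictor → (-2.085640, 1.543630)
  k2 = (-0.819168, 0.907629)
  → (-2.094366, 1.489726)
(u(0.37), v(0.37)) ≈ (-2.0944, 1.4897)

-2.0944, 1.4897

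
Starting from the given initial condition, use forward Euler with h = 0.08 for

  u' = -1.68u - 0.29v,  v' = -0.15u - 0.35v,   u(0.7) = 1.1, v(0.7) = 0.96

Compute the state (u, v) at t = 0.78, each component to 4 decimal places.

Euler on (u,v): u_{n+1} = u_n + h·u', v_{n+1} = v_n + h·v'.
0.700000: (1.100000, 0.960000); f=(-2.126400, -0.501000) → (0.929888, 0.919920)
(u(0.78), v(0.78)) ≈ (0.9299, 0.9199)

0.9299, 0.9199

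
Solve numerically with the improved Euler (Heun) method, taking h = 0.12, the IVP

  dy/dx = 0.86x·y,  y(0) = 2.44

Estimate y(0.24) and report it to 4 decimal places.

2.5011

Heun: k1 = f(x_n, y_n); k2 = f(x_n + h, y_n + h·k1); y_{n+1} = y_n + (h/2)·(k1 + k2).
x=0.000000, y=2.440000:
  k1 = f(0.000000, 2.440000) = 0.000000
  k2 = f(0.120000, 2.440000) = 0.251808
  y ← 2.440000 + (0.12/2)·(0.000000 + 0.251808) = 2.455108
x=0.120000, y=2.455108:
  k1 = f(0.120000, 2.455108) = 0.253367
  k2 = f(0.240000, 2.485513) = 0.513010
  y ← 2.455108 + (0.12/2)·(0.253367 + 0.513010) = 2.501091
y(0.24) ≈ 2.5011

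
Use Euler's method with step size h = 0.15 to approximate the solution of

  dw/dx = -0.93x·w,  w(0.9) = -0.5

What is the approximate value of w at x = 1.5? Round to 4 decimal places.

-0.2522

Euler: w_{n+1} = w_n + h·f(x_n, w_n).
x=0.900000, w=-0.500000: f=0.418500 → w ← -0.500000 + 0.15·0.418500 = -0.437225
x=1.050000, w=-0.437225: f=0.426950 → w ← -0.437225 + 0.15·0.426950 = -0.373182
x=1.200000, w=-0.373182: f=0.416472 → w ← -0.373182 + 0.15·0.416472 = -0.310712
x=1.350000, w=-0.310712: f=0.390099 → w ← -0.310712 + 0.15·0.390099 = -0.252197
w(1.5) ≈ -0.2522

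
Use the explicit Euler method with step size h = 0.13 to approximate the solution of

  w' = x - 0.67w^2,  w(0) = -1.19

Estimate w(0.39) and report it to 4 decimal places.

Euler: w_{n+1} = w_n + h·f(x_n, w_n).
x=0.000000, w=-1.190000: f=-0.948787 → w ← -1.190000 + 0.13·(-0.948787) = -1.313342
x=0.130000, w=-1.313342: f=-1.025662 → w ← -1.313342 + 0.13·(-1.025662) = -1.446678
x=0.260000, w=-1.446678: f=-1.142228 → w ← -1.446678 + 0.13·(-1.142228) = -1.595168
w(0.39) ≈ -1.5952

-1.5952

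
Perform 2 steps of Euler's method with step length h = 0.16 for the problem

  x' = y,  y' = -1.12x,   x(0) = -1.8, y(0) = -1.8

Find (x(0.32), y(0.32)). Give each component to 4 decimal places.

Euler on (x,y): x_{n+1} = x_n + h·x', y_{n+1} = y_n + h·y'.
0.000000: (-1.800000, -1.800000); f=(-1.800000, 2.016000) → (-2.088000, -1.477440)
0.160000: (-2.088000, -1.477440); f=(-1.477440, 2.338560) → (-2.324390, -1.103270)
(x(0.32), y(0.32)) ≈ (-2.3244, -1.1033)

-2.3244, -1.1033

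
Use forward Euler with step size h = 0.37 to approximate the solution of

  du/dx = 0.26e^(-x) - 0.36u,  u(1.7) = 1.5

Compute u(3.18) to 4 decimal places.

Euler: u_{n+1} = u_n + h·f(x_n, u_n).
x=1.700000, u=1.500000: f=-0.492502 → u ← 1.500000 + 0.37·(-0.492502) = 1.317774
x=2.070000, u=1.317774: f=-0.441590 → u ← 1.317774 + 0.37·(-0.441590) = 1.154386
x=2.440000, u=1.154386: f=-0.392917 → u ← 1.154386 + 0.37·(-0.392917) = 1.009006
x=2.810000, u=1.009006: f=-0.347589 → u ← 1.009006 + 0.37·(-0.347589) = 0.880398
u(3.18) ≈ 0.8804

0.8804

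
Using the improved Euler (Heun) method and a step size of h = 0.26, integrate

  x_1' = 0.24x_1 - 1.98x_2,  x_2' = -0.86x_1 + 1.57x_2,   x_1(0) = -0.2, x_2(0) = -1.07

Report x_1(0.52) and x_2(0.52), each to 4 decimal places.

1.5306, -2.6080

Heun on (x_1,x_2): k1 = f(t_n, state_n); k2 = f(t_n + h, state_n + h·k1); state_{n+1} = state_n + (h/2)·(k1 + k2).
0.000000: (-0.200000, -1.070000)
  k1 = (2.070600, -1.507900)
  predictor → (0.338356, -1.462054)
  k2 = (2.976072, -2.586411)
  → (0.456067, -1.602260)
0.260000: (0.456067, -1.602260)
  k1 = (3.281932, -2.907767)
  predictor → (1.309370, -2.358280)
  k2 = (4.983643, -4.828557)
  → (1.530592, -2.607983)
(x_1(0.52), x_2(0.52)) ≈ (1.5306, -2.6080)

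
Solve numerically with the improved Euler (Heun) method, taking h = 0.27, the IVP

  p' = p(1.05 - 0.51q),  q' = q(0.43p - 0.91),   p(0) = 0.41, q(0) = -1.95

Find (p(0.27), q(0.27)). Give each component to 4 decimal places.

Heun on (p,q): k1 = f(t_n, state_n); k2 = f(t_n + h, state_n + h·k1); state_{n+1} = state_n + (h/2)·(k1 + k2).
0.000000: (0.410000, -1.950000)
  k1 = (0.838245, 1.430715)
  predictor → (0.636326, -1.563707)
  k2 = (1.175607, 0.995111)
  → (0.681870, -1.622513)
(p(0.27), q(0.27)) ≈ (0.6819, -1.6225)

0.6819, -1.6225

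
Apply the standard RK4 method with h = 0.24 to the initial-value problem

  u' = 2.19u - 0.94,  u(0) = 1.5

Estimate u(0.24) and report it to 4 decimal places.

2.2400

RK4: k1 = f(s_n, u_n); k2 = f(s_n + h/2, u_n + (h/2)·k1); k3 = f(s_n + h/2, u_n + (h/2)·k2); k4 = f(s_n + h, u_n + h·k3); u_{n+1} = u_n + (h/6)·(k1 + 2k2 + 2k3 + k4).
s=0.000000, u=1.500000:
  k1 = f(0.000000, 1.500000) = 2.345000
  k2 = f(0.120000, 1.781400) = 2.961266
  k3 = f(0.120000, 1.855352) = 3.123221
  k4 = f(0.240000, 2.249573) = 3.986565
  u ← 1.500000 + (0.24/6)·(k1 + 2k2 + 2k3 + k4) = 2.240022
u(0.24) ≈ 2.2400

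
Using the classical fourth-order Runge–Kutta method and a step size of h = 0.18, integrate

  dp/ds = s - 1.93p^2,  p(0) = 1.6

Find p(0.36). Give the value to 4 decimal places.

RK4: k1 = f(s_n, p_n); k2 = f(s_n + h/2, p_n + (h/2)·k1); k3 = f(s_n + h/2, p_n + (h/2)·k2); k4 = f(s_n + h, p_n + h·k3); p_{n+1} = p_n + (h/6)·(k1 + 2k2 + 2k3 + k4).
s=0.000000, p=1.600000:
  k1 = f(0.000000, 1.600000) = -4.940800
  k2 = f(0.090000, 1.155328) = -2.486131
  k3 = f(0.090000, 1.376248) = -3.565534
  k4 = f(0.180000, 0.958204) = -1.592038
  p ← 1.600000 + (0.18/6)·(k1 + 2k2 + 2k3 + k4) = 1.040915
s=0.180000, p=1.040915:
  k1 = f(0.180000, 1.040915) = -1.911163
  k2 = f(0.270000, 0.868910) = -1.187160
  k3 = f(0.270000, 0.934071) = -1.413901
  k4 = f(0.360000, 0.786413) = -0.833599
  p ← 1.040915 + (0.18/6)·(k1 + 2k2 + 2k3 + k4) = 0.802508
p(0.36) ≈ 0.8025

0.8025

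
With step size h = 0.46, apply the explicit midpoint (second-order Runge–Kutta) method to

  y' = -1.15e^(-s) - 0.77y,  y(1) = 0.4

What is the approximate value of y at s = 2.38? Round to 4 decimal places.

Midpoint: k1 = f(s_n, y_n); k2 = f(s_n + h/2, y_n + (h/2)·k1); y_{n+1} = y_n + h·k2.
s=1.000000, y=0.400000:
  k1 = f(1.000000, 0.400000) = -0.731061
  k2 = f(1.230000, 0.231856) = -0.514665
  y ← 0.400000 + 0.46·(-0.514665) = 0.163254
s=1.460000, y=0.163254:
  k1 = f(1.460000, 0.163254) = -0.392777
  k2 = f(1.690000, 0.072915) = -0.268342
  y ← 0.163254 + 0.46·(-0.268342) = 0.039817
s=1.920000, y=0.039817:
  k1 = f(1.920000, 0.039817) = -0.199257
  k2 = f(2.150000, -0.006013) = -0.129327
  y ← 0.039817 + 0.46·(-0.129327) = -0.019674
y(2.38) ≈ -0.0197

-0.0197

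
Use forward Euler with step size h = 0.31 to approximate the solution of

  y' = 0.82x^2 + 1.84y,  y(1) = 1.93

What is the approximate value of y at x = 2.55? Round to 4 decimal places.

26.0767

Euler: y_{n+1} = y_n + h·f(x_n, y_n).
x=1.000000, y=1.930000: f=4.371200 → y ← 1.930000 + 0.31·4.371200 = 3.285072
x=1.310000, y=3.285072: f=7.451734 → y ← 3.285072 + 0.31·7.451734 = 5.595110
x=1.620000, y=5.595110: f=12.447010 → y ← 5.595110 + 0.31·12.447010 = 9.453683
x=1.930000, y=9.453683: f=20.449194 → y ← 9.453683 + 0.31·20.449194 = 15.792933
x=2.240000, y=15.792933: f=33.173429 → y ← 15.792933 + 0.31·33.173429 = 26.076696
y(2.55) ≈ 26.0767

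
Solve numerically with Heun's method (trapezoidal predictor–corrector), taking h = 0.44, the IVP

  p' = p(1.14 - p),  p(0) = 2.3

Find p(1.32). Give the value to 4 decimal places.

Heun: k1 = f(t_n, p_n); k2 = f(t_n + h, p_n + h·k1); p_{n+1} = p_n + (h/2)·(k1 + k2).
t=0.000000, p=2.300000:
  k1 = f(0.000000, 2.300000) = -2.668000
  k2 = f(0.440000, 1.126080) = 0.015675
  p ← 2.300000 + (0.44/2)·(-2.668000 + 0.015675) = 1.716489
t=0.440000, p=1.716489:
  k1 = f(0.440000, 1.716489) = -0.989536
  k2 = f(0.880000, 1.281093) = -0.180753
  p ← 1.716489 + (0.44/2)·(-0.989536 + (-0.180753)) = 1.459025
t=0.880000, p=1.459025:
  k1 = f(0.880000, 1.459025) = -0.465465
  k2 = f(1.320000, 1.254220) = -0.143257
  p ← 1.459025 + (0.44/2)·(-0.465465 + (-0.143257)) = 1.325106
p(1.32) ≈ 1.3251

1.3251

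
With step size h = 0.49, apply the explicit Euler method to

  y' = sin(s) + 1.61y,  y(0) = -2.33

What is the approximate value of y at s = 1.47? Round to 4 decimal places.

Euler: y_{n+1} = y_n + h·f(s_n, y_n).
s=0.000000, y=-2.330000: f=-3.751300 → y ← -2.330000 + 0.49·(-3.751300) = -4.168137
s=0.490000, y=-4.168137: f=-6.240075 → y ← -4.168137 + 0.49·(-6.240075) = -7.225774
s=0.980000, y=-7.225774: f=-10.802998 → y ← -7.225774 + 0.49·(-10.802998) = -12.519243
y(1.47) ≈ -12.5192

-12.5192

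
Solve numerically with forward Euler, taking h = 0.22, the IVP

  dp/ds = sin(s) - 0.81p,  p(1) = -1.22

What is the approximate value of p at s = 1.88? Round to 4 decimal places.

0.0842

Euler: p_{n+1} = p_n + h·f(s_n, p_n).
s=1.000000, p=-1.220000: f=1.829671 → p ← -1.220000 + 0.22·1.829671 = -0.817472
s=1.220000, p=-0.817472: f=1.601252 → p ← -0.817472 + 0.22·1.601252 = -0.465197
s=1.440000, p=-0.465197: f=1.368268 → p ← -0.465197 + 0.22·1.368268 = -0.164178
s=1.660000, p=-0.164178: f=1.129008 → p ← -0.164178 + 0.22·1.129008 = 0.084204
p(1.88) ≈ 0.0842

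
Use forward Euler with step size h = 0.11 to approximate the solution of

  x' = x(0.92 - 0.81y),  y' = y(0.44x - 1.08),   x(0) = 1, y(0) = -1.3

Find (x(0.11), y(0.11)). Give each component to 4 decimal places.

1.2170, -1.2085

Euler on (x,y): x_{n+1} = x_n + h·x', y_{n+1} = y_n + h·y'.
0.000000: (1.000000, -1.300000); f=(1.973000, 0.832000) → (1.217030, -1.208480)
(x(0.11), y(0.11)) ≈ (1.2170, -1.2085)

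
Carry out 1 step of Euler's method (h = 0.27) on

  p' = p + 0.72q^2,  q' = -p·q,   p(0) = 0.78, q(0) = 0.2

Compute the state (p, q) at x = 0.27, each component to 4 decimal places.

Euler on (p,q): p_{n+1} = p_n + h·p', q_{n+1} = q_n + h·q'.
0.000000: (0.780000, 0.200000); f=(0.808800, -0.156000) → (0.998376, 0.157880)
(p(0.27), q(0.27)) ≈ (0.9984, 0.1579)

0.9984, 0.1579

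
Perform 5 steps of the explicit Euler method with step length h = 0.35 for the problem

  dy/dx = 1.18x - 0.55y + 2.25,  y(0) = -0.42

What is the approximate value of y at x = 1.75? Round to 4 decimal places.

Euler: y_{n+1} = y_n + h·f(x_n, y_n).
x=0.000000, y=-0.420000: f=2.481000 → y ← -0.420000 + 0.35·2.481000 = 0.448350
x=0.350000, y=0.448350: f=2.416408 → y ← 0.448350 + 0.35·2.416408 = 1.294093
x=0.700000, y=1.294093: f=2.364249 → y ← 1.294093 + 0.35·2.364249 = 2.121580
x=1.050000, y=2.121580: f=2.322131 → y ← 2.121580 + 0.35·2.322131 = 2.934326
x=1.400000, y=2.934326: f=2.288121 → y ← 2.934326 + 0.35·2.288121 = 3.735168
y(1.75) ≈ 3.7352

3.7352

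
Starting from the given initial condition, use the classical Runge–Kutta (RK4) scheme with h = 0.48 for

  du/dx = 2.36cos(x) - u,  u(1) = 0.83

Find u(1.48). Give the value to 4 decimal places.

RK4: k1 = f(x_n, u_n); k2 = f(x_n + h/2, u_n + (h/2)·k1); k3 = f(x_n + h/2, u_n + (h/2)·k2); k4 = f(x_n + h, u_n + h·k3); u_{n+1} = u_n + (h/6)·(k1 + 2k2 + 2k3 + k4).
x=1.000000, u=0.830000:
  k1 = f(1.000000, 0.830000) = 0.445113
  k2 = f(1.240000, 0.936827) = -0.170308
  k3 = f(1.240000, 0.789126) = -0.022607
  k4 = f(1.480000, 0.819149) = -0.605164
  u ← 0.830000 + (0.48/6)·(k1 + 2k2 + 2k3 + k4) = 0.786330
u(1.48) ≈ 0.7863

0.7863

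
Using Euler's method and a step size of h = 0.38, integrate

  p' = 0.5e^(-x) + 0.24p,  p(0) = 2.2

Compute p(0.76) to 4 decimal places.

2.9568

Euler: p_{n+1} = p_n + h·f(x_n, p_n).
x=0.000000, p=2.200000: f=1.028000 → p ← 2.200000 + 0.38·1.028000 = 2.590640
x=0.380000, p=2.590640: f=0.963684 → p ← 2.590640 + 0.38·0.963684 = 2.956840
p(0.76) ≈ 2.9568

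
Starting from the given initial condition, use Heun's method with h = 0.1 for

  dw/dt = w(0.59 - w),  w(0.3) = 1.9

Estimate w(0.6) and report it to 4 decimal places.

Heun: k1 = f(t_n, w_n); k2 = f(t_n + h, w_n + h·k1); w_{n+1} = w_n + (h/2)·(k1 + k2).
t=0.300000, w=1.900000:
  k1 = f(0.300000, 1.900000) = -2.489000
  k2 = f(0.400000, 1.651100) = -1.751982
  w ← 1.900000 + (0.1/2)·(-2.489000 + (-1.751982)) = 1.687951
t=0.400000, w=1.687951:
  k1 = f(0.400000, 1.687951) = -1.853287
  k2 = f(0.500000, 1.502622) = -1.371326
  w ← 1.687951 + (0.1/2)·(-1.853287 + (-1.371326)) = 1.526720
t=0.500000, w=1.526720:
  k1 = f(0.500000, 1.526720) = -1.430110
  k2 = f(0.600000, 1.383709) = -1.098263
  w ← 1.526720 + (0.1/2)·(-1.430110 + (-1.098263)) = 1.400302
w(0.6) ≈ 1.4003

1.4003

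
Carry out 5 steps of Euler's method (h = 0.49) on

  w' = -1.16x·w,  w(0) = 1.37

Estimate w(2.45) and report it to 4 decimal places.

Euler: w_{n+1} = w_n + h·f(x_n, w_n).
x=0.000000, w=1.370000: f=0.000000 → w ← 1.370000 + 0.49·0.000000 = 1.370000
x=0.490000, w=1.370000: f=-0.778708 → w ← 1.370000 + 0.49·(-0.778708) = 0.988433
x=0.980000, w=0.988433: f=-1.123651 → w ← 0.988433 + 0.49·(-1.123651) = 0.437844
x=1.470000, w=0.437844: f=-0.746612 → w ← 0.437844 + 0.49·(-0.746612) = 0.072004
x=1.960000, w=0.072004: f=-0.163709 → w ← 0.072004 + 0.49·(-0.163709) = -0.008213
w(2.45) ≈ -0.0082

-0.0082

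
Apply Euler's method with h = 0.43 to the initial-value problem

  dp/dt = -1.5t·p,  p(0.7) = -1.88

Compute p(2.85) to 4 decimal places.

Euler: p_{n+1} = p_n + h·f(t_n, p_n).
t=0.700000, p=-1.880000: f=1.974000 → p ← -1.880000 + 0.43·1.974000 = -1.031180
t=1.130000, p=-1.031180: f=1.747850 → p ← -1.031180 + 0.43·1.747850 = -0.279604
t=1.560000, p=-0.279604: f=0.654274 → p ← -0.279604 + 0.43·0.654274 = 0.001734
t=1.990000, p=0.001734: f=-0.005175 → p ← 0.001734 + 0.43·(-0.005175) = -0.000492
t=2.420000, p=-0.000492: f=0.001784 → p ← -0.000492 + 0.43·0.001784 = 0.000276
p(2.85) ≈ 0.0003

0.0003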